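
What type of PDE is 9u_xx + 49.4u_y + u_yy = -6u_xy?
Rewriting in standard form: 9u_xx + 6u_xy + u_yy + 49.4u_y = 0. With A = 9, B = 6, C = 1, the discriminant is 0. This is a parabolic PDE.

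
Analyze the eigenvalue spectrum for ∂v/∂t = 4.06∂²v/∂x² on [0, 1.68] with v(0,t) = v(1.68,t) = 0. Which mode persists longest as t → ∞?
Eigenvalues: λₙ = 4.06n²π²/1.68².
First three modes:
  n=1: λ₁ = 4.06π²/1.68² ≈ 14.197
  n=2: λ₂ = 16.24π²/1.68² ≈ 56.789 (4× faster decay)
  n=3: λ₃ = 36.54π²/1.68² ≈ 127.776 (9× faster decay)
As t → ∞, higher modes decay exponentially faster. The n=1 mode dominates: v ~ c₁ sin(πx/1.68) e^{-λ₁t}.
Decay rate: λ₁ = 4.06π²/1.68² ≈ 14.197.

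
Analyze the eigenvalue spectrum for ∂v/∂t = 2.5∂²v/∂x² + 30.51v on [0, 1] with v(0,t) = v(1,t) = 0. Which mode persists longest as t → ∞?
Eigenvalues: λₙ = 2.5n²π²/1² - 30.51.
First three modes:
  n=1: λ₁ = 2.5π² - 30.51 ≈ -5.836
  n=2: λ₂ = 10π² - 30.51 ≈ 68.186
  n=3: λ₃ = 22.5π² - 30.51 ≈ 191.556
Since 2.5π² ≈ 24.674 < 30.51, λ₁ < 0.
The n=1 mode grows fastest (−λₙ is largest for n=1) → dominates.
Asymptotic: v ~ c₁ sin(πx/1) e^{5.836t} (exponential growth at rate −λ₁ ≈ 5.836).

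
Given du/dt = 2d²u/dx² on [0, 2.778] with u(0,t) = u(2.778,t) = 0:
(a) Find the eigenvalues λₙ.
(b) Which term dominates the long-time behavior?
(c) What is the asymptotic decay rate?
Eigenvalues: λₙ = 2n²π²/2.778².
First three modes:
  n=1: λ₁ = 2π²/2.778² ≈ 2.558
  n=2: λ₂ = 8π²/2.778² ≈ 10.231 (4× faster decay)
  n=3: λ₃ = 18π²/2.778² ≈ 23.02 (9× faster decay)
As t → ∞, higher modes decay exponentially faster. The n=1 mode dominates: u ~ c₁ sin(πx/2.778) e^{-λ₁t}.
Decay rate: λ₁ = 2π²/2.778² ≈ 2.558.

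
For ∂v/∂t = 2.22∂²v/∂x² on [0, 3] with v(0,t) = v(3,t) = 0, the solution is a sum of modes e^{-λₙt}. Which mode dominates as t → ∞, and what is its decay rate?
Eigenvalues: λₙ = 2.22n²π²/3².
First three modes:
  n=1: λ₁ = 2.22π²/3² ≈ 2.435
  n=2: λ₂ = 8.88π²/3² ≈ 9.738 (4× faster decay)
  n=3: λ₃ = 19.98π²/3² ≈ 21.911 (9× faster decay)
As t → ∞, higher modes decay exponentially faster. The n=1 mode dominates: v ~ c₁ sin(πx/3) e^{-λ₁t}.
Decay rate: λ₁ = 2.22π²/3² ≈ 2.435.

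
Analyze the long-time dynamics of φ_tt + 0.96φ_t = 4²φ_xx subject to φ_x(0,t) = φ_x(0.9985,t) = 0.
Long-time behavior: φ → constant (steady state). Damping (γ=0.96) dissipates the nonconstant modes; with Neumann BCs the spatial average obeys M''+γM'=0 and tends to a finite limit.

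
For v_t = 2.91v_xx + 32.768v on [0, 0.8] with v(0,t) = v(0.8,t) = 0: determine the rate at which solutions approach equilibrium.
Eigenvalues: λₙ = 2.91n²π²/0.8² - 32.768.
First three modes:
  n=1: λ₁ = 2.91π²/0.8² - 32.768 ≈ 12.108
  n=2: λ₂ = 11.64π²/0.8² - 32.768 ≈ 146.735
  n=3: λ₃ = 26.19π²/0.8² - 32.768 ≈ 371.115
Since 2.91π²/0.8² ≈ 44.876 > 32.768, all λₙ > 0.
The n=1 mode decays slowest → dominates as t → ∞.
Asymptotic: v ~ c₁ sin(πx/0.8) e^{-λ₁t} with decay rate λ₁ ≈ 12.108.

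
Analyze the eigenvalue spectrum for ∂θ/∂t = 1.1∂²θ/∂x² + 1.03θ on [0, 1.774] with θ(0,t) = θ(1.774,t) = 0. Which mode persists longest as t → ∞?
Eigenvalues: λₙ = 1.1n²π²/1.774² - 1.03.
First three modes:
  n=1: λ₁ = 1.1π²/1.774² - 1.03 ≈ 2.42
  n=2: λ₂ = 4.4π²/1.774² - 1.03 ≈ 12.769
  n=3: λ₃ = 9.9π²/1.774² - 1.03 ≈ 30.018
Since 1.1π²/1.774² ≈ 3.45 > 1.03, all λₙ > 0.
The n=1 mode decays slowest → dominates as t → ∞.
Asymptotic: θ ~ c₁ sin(πx/1.774) e^{-λ₁t} with decay rate λ₁ ≈ 2.42.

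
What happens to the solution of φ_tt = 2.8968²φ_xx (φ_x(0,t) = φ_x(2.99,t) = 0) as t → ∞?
φ oscillates about a mean that drifts linearly in t (generically unbounded; no decay). There is no damping, so the nonconstant modes persist as standing waves (energy conserved, no decay). But with Neumann conditions at both ends the constant mode has eigenvalue 0: the spatial mean M(t) of φ satisfies M'' = 0, so M(t) = M(0) + M'(0)·t. Unless the initial velocity has zero mean (∫φ_t(x,0)dx = 0), the solution grows linearly in t (unbounded, though not exponentially); if it does have zero mean, the solution stays bounded and simply oscillates.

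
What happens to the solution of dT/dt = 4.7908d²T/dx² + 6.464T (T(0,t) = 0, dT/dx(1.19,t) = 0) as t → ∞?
T → 0. Diffusion dominates reaction (r=6.464 < κπ²/(4L²)≈8.35); solution decays.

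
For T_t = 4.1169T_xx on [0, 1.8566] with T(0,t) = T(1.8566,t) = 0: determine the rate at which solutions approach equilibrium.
Eigenvalues: λₙ = 4.1169n²π²/1.8566².
First three modes:
  n=1: λ₁ = 4.1169π²/1.8566² ≈ 11.788
  n=2: λ₂ = 16.4676π²/1.8566² ≈ 47.151 (4× faster decay)
  n=3: λ₃ = 37.0521π²/1.8566² ≈ 106.09 (9× faster decay)
As t → ∞, higher modes decay exponentially faster. The n=1 mode dominates: T ~ c₁ sin(πx/1.8566) e^{-λ₁t}.
Decay rate: λ₁ = 4.1169π²/1.8566² ≈ 11.788.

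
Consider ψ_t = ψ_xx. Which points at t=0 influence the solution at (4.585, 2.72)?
The entire real line. The heat equation has infinite propagation speed: any initial disturbance instantly affects all points (though exponentially small far away).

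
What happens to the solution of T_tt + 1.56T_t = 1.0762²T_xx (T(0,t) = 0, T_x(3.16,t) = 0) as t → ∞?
T → 0. Damping (γ=1.56) dissipates energy; oscillations decay exponentially.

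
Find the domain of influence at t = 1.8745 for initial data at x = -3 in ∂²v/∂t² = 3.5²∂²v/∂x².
Domain of influence: [-9.56075, 3.56075]. Data at x = -3 spreads outward at speed 3.5.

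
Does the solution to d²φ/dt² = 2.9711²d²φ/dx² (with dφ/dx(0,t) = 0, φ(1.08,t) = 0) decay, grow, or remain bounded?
φ oscillates (no decay). Energy is conserved; the solution oscillates indefinitely as standing waves.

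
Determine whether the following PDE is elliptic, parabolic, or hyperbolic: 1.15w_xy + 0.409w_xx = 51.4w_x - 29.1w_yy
Rewriting in standard form: 0.409w_xx + 1.15w_xy + 29.1w_yy - 51.4w_x = 0. Coefficients: A = 0.409, B = 1.15, C = 29.1. B² - 4AC = -46.2851, which is negative, so the equation is elliptic.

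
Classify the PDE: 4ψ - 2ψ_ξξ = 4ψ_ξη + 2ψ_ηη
Rewriting in standard form: -2ψ_ξξ - 4ψ_ξη - 2ψ_ηη + 4ψ = 0. A = -2, B = -4, C = -2. Discriminant B² - 4AC = 0. Since 0 = 0, parabolic.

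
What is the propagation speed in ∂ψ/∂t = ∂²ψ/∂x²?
Infinite. The heat equation is parabolic, not hyperbolic, so disturbances propagate instantly.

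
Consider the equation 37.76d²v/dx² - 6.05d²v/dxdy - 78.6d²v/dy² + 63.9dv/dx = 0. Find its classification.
Hyperbolic. (A = 37.76, B = -6.05, C = -78.6 gives B² - 4AC = 11908.3465.)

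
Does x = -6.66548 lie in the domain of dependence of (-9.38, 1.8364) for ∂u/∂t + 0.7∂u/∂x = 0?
No. Only data at x = -10.66548 affects (-9.38, 1.8364). Advection has one-way propagation along characteristics.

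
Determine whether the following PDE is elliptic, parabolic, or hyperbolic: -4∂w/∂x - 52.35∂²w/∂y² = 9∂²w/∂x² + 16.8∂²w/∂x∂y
Rewriting in standard form: -9∂²w/∂x² - 16.8∂²w/∂x∂y - 52.35∂²w/∂y² - 4∂w/∂x = 0. Coefficients: A = -9, B = -16.8, C = -52.35. B² - 4AC = -1602.36, which is negative, so the equation is elliptic.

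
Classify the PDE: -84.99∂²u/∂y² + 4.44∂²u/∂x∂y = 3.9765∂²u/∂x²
Rewriting in standard form: -3.9765∂²u/∂x² + 4.44∂²u/∂x∂y - 84.99∂²u/∂y² = 0. A = -3.9765, B = 4.44, C = -84.99. Discriminant B² - 4AC = -1332.13734. Since -1332.13734 < 0, elliptic.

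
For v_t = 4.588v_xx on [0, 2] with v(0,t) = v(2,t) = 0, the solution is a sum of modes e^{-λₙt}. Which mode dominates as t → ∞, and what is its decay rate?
Eigenvalues: λₙ = 4.588n²π²/2².
First three modes:
  n=1: λ₁ = 4.588π²/2² ≈ 11.32
  n=2: λ₂ = 18.352π²/2² ≈ 45.282 (4× faster decay)
  n=3: λ₃ = 41.292π²/2² ≈ 101.884 (9× faster decay)
As t → ∞, higher modes decay exponentially faster. The n=1 mode dominates: v ~ c₁ sin(πx/2) e^{-λ₁t}.
Decay rate: λ₁ = 4.588π²/2² ≈ 11.32.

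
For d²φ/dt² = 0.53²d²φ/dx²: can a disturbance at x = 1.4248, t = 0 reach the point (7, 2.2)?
No. The domain of dependence is [5.834, 8.166], and 1.4248 is outside this interval.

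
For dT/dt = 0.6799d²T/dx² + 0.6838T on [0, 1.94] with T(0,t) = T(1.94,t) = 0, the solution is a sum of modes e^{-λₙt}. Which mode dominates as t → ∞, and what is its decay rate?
Eigenvalues: λₙ = 0.6799n²π²/1.94² - 0.6838.
First three modes:
  n=1: λ₁ = 0.6799π²/1.94² - 0.6838 ≈ 1.099
  n=2: λ₂ = 2.7196π²/1.94² - 0.6838 ≈ 6.448
  n=3: λ₃ = 6.1191π²/1.94² - 0.6838 ≈ 15.363
Since 0.6799π²/1.94² ≈ 1.783 > 0.6838, all λₙ > 0.
The n=1 mode decays slowest → dominates as t → ∞.
Asymptotic: T ~ c₁ sin(πx/1.94) e^{-λ₁t} with decay rate λ₁ ≈ 1.099.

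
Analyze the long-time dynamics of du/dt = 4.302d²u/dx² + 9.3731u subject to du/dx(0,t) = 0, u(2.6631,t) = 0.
Long-time behavior: u grows unboundedly. Reaction dominates diffusion (r=9.3731 > κπ²/(4L²)≈1.5); solution grows exponentially.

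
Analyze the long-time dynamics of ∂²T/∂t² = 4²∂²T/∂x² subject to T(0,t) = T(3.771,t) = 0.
Long-time behavior: T oscillates (no decay). Energy is conserved; the solution oscillates indefinitely as standing waves.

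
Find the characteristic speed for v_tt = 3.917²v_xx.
Speed = 3.917. Information travels along characteristics x = x₀ ± 3.917t.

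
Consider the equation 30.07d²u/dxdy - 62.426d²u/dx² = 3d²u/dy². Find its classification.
Rewriting in standard form: -62.426d²u/dx² + 30.07d²u/dxdy - 3d²u/dy² = 0. Hyperbolic. (A = -62.426, B = 30.07, C = -3 gives B² - 4AC = 155.0929.)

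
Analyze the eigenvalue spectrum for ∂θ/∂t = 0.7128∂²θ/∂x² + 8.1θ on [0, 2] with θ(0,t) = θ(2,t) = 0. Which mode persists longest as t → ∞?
Eigenvalues: λₙ = 0.7128n²π²/2² - 8.1.
First three modes:
  n=1: λ₁ = 0.7128π²/2² - 8.1 ≈ -6.341
  n=2: λ₂ = 2.8512π²/2² - 8.1 ≈ -1.065
  n=3: λ₃ = 6.4152π²/2² - 8.1 ≈ 7.729
Since 0.7128π²/2² ≈ 1.759 < 8.1, λ₁ < 0.
The n=1 mode grows fastest (−λₙ is largest for n=1) → dominates.
Asymptotic: θ ~ c₁ sin(πx/2) e^{6.341t} (exponential growth at rate −λ₁ ≈ 6.341).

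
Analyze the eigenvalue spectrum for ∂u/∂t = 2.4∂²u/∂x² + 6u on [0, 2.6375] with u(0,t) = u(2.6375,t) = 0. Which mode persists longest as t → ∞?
Eigenvalues: λₙ = 2.4n²π²/2.6375² - 6.
First three modes:
  n=1: λ₁ = 2.4π²/2.6375² - 6 ≈ -2.595
  n=2: λ₂ = 9.6π²/2.6375² - 6 ≈ 7.62
  n=3: λ₃ = 21.6π²/2.6375² - 6 ≈ 24.646
Since 2.4π²/2.6375² ≈ 3.405 < 6, λ₁ < 0.
The n=1 mode grows fastest (−λₙ is largest for n=1) → dominates.
Asymptotic: u ~ c₁ sin(πx/2.6375) e^{2.595t} (exponential growth at rate −λ₁ ≈ 2.595).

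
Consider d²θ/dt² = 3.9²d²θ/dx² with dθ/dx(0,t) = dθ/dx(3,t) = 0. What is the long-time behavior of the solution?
As t → ∞, θ oscillates about a mean that drifts linearly in t (generically unbounded; no decay). There is no damping, so the nonconstant modes persist as standing waves (energy conserved, no decay). But with Neumann conditions at both ends the constant mode has eigenvalue 0: the spatial mean M(t) of θ satisfies M'' = 0, so M(t) = M(0) + M'(0)·t. Unless the initial velocity has zero mean (∫θ_t(x,0)dx = 0), the solution grows linearly in t (unbounded, though not exponentially); if it does have zero mean, the solution stays bounded and simply oscillates.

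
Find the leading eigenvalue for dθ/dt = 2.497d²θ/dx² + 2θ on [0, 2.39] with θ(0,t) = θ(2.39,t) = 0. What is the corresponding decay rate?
Eigenvalues: λₙ = 2.497n²π²/2.39² - 2.
First three modes:
  n=1: λ₁ = 2.497π²/2.39² - 2 ≈ 2.314
  n=2: λ₂ = 9.988π²/2.39² - 2 ≈ 15.258
  n=3: λ₃ = 22.473π²/2.39² - 2 ≈ 36.83
Since 2.497π²/2.39² ≈ 4.314 > 2, all λₙ > 0.
The n=1 mode decays slowest → dominates as t → ∞.
Asymptotic: θ ~ c₁ sin(πx/2.39) e^{-λ₁t} with decay rate λ₁ ≈ 2.314.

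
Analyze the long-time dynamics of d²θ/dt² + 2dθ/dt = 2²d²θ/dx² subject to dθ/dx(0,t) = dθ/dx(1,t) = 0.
Long-time behavior: θ → constant (steady state). Damping (γ=2) dissipates the nonconstant modes; with Neumann BCs the spatial average obeys M''+γM'=0 and tends to a finite limit.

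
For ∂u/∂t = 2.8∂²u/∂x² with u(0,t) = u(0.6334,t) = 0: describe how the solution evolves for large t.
u → 0. Heat diffuses out through both boundaries.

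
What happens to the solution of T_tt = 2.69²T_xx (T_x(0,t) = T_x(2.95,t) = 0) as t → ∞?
T oscillates about a mean that drifts linearly in t (generically unbounded; no decay). There is no damping, so the nonconstant modes persist as standing waves (energy conserved, no decay). But with Neumann conditions at both ends the constant mode has eigenvalue 0: the spatial mean M(t) of T satisfies M'' = 0, so M(t) = M(0) + M'(0)·t. Unless the initial velocity has zero mean (∫T_t(x,0)dx = 0), the solution grows linearly in t (unbounded, though not exponentially); if it does have zero mean, the solution stays bounded and simply oscillates.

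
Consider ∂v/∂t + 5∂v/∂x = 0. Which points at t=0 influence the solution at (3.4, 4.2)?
A single point: x = -17.6. The characteristic through (3.4, 4.2) is x - 5t = const, so x = 3.4 - 5·4.2 = -17.6.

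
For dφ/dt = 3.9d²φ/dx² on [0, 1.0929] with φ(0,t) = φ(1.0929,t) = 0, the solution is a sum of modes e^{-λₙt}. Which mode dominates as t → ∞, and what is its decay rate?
Eigenvalues: λₙ = 3.9n²π²/1.0929².
First three modes:
  n=1: λ₁ = 3.9π²/1.0929² ≈ 32.226
  n=2: λ₂ = 15.6π²/1.0929² ≈ 128.903 (4× faster decay)
  n=3: λ₃ = 35.1π²/1.0929² ≈ 290.032 (9× faster decay)
As t → ∞, higher modes decay exponentially faster. The n=1 mode dominates: φ ~ c₁ sin(πx/1.0929) e^{-λ₁t}.
Decay rate: λ₁ = 3.9π²/1.0929² ≈ 32.226.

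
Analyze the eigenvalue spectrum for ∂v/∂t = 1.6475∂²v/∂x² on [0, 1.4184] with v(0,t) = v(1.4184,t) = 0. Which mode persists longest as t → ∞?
Eigenvalues: λₙ = 1.6475n²π²/1.4184².
First three modes:
  n=1: λ₁ = 1.6475π²/1.4184² ≈ 8.082
  n=2: λ₂ = 6.59π²/1.4184² ≈ 32.329 (4× faster decay)
  n=3: λ₃ = 14.8275π²/1.4184² ≈ 72.739 (9× faster decay)
As t → ∞, higher modes decay exponentially faster. The n=1 mode dominates: v ~ c₁ sin(πx/1.4184) e^{-λ₁t}.
Decay rate: λ₁ = 1.6475π²/1.4184² ≈ 8.082.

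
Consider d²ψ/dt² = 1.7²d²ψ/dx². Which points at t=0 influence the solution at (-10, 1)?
Domain of dependence: [-11.7, -8.3]. Signals travel at speed 1.7, so data within |x - -10| ≤ 1.7·1 = 1.7 can reach the point.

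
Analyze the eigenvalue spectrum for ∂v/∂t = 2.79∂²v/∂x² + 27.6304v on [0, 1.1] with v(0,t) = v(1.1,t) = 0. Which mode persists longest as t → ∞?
Eigenvalues: λₙ = 2.79n²π²/1.1² - 27.6304.
First three modes:
  n=1: λ₁ = 2.79π²/1.1² - 27.6304 ≈ -4.873
  n=2: λ₂ = 11.16π²/1.1² - 27.6304 ≈ 63.398
  n=3: λ₃ = 25.11π²/1.1² - 27.6304 ≈ 177.184
Since 2.79π²/1.1² ≈ 22.757 < 27.6304, λ₁ < 0.
The n=1 mode grows fastest (−λₙ is largest for n=1) → dominates.
Asymptotic: v ~ c₁ sin(πx/1.1) e^{4.873t} (exponential growth at rate −λ₁ ≈ 4.873).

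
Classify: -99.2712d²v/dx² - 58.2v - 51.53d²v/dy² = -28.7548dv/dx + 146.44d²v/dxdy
Rewriting in standard form: -99.2712d²v/dx² - 146.44d²v/dxdy - 51.53d²v/dy² + 28.7548dv/dx - 58.2v = 0. Hyperbolic (discriminant = 982.893856).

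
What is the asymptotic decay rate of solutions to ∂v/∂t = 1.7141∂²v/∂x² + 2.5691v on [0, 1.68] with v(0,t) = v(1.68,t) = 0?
Eigenvalues: λₙ = 1.7141n²π²/1.68² - 2.5691.
First three modes:
  n=1: λ₁ = 1.7141π²/1.68² - 2.5691 ≈ 3.425
  n=2: λ₂ = 6.8564π²/1.68² - 2.5691 ≈ 21.407
  n=3: λ₃ = 15.4269π²/1.68² - 2.5691 ≈ 51.377
Since 1.7141π²/1.68² ≈ 5.994 > 2.5691, all λₙ > 0.
The n=1 mode decays slowest → dominates as t → ∞.
Asymptotic: v ~ c₁ sin(πx/1.68) e^{-λ₁t} with decay rate λ₁ ≈ 3.425.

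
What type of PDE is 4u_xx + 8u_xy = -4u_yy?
Rewriting in standard form: 4u_xx + 8u_xy + 4u_yy = 0. With A = 4, B = 8, C = 4, the discriminant is 0. This is a parabolic PDE.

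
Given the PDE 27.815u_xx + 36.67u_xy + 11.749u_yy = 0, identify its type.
The second-order coefficients are A = 27.815, B = 36.67, C = 11.749. Since B² - 4AC = 37.49516 > 0, this is a hyperbolic PDE.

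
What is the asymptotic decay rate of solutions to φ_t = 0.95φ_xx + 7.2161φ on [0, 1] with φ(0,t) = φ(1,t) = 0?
Eigenvalues: λₙ = 0.95n²π²/1² - 7.2161.
First three modes:
  n=1: λ₁ = 0.95π² - 7.2161 ≈ 2.16
  n=2: λ₂ = 3.8π² - 7.2161 ≈ 30.288
  n=3: λ₃ = 8.55π² - 7.2161 ≈ 77.169
Since 0.95π² ≈ 9.376 > 7.2161, all λₙ > 0.
The n=1 mode decays slowest → dominates as t → ∞.
Asymptotic: φ ~ c₁ sin(πx/1) e^{-λ₁t} with decay rate λ₁ ≈ 2.16.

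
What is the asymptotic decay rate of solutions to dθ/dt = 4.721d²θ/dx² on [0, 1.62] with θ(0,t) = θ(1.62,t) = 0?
Eigenvalues: λₙ = 4.721n²π²/1.62².
First three modes:
  n=1: λ₁ = 4.721π²/1.62² ≈ 17.754
  n=2: λ₂ = 18.884π²/1.62² ≈ 71.017 (4× faster decay)
  n=3: λ₃ = 42.489π²/1.62² ≈ 159.789 (9× faster decay)
As t → ∞, higher modes decay exponentially faster. The n=1 mode dominates: θ ~ c₁ sin(πx/1.62) e^{-λ₁t}.
Decay rate: λ₁ = 4.721π²/1.62² ≈ 17.754.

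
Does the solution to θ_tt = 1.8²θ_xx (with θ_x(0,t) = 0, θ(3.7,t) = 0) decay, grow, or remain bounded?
θ oscillates (no decay). Energy is conserved; the solution oscillates indefinitely as standing waves.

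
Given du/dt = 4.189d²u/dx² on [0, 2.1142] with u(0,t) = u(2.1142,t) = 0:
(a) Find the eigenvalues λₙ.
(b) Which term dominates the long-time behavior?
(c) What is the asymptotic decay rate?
Eigenvalues: λₙ = 4.189n²π²/2.1142².
First three modes:
  n=1: λ₁ = 4.189π²/2.1142² ≈ 9.249
  n=2: λ₂ = 16.756π²/2.1142² ≈ 36.998 (4× faster decay)
  n=3: λ₃ = 37.701π²/2.1142² ≈ 83.245 (9× faster decay)
As t → ∞, higher modes decay exponentially faster. The n=1 mode dominates: u ~ c₁ sin(πx/2.1142) e^{-λ₁t}.
Decay rate: λ₁ = 4.189π²/2.1142² ≈ 9.249.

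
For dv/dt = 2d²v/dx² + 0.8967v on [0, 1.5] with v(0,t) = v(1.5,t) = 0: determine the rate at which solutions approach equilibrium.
Eigenvalues: λₙ = 2n²π²/1.5² - 0.8967.
First three modes:
  n=1: λ₁ = 2π²/1.5² - 0.8967 ≈ 7.876
  n=2: λ₂ = 8π²/1.5² - 0.8967 ≈ 34.195
  n=3: λ₃ = 18π²/1.5² - 0.8967 ≈ 78.06
Since 2π²/1.5² ≈ 8.773 > 0.8967, all λₙ > 0.
The n=1 mode decays slowest → dominates as t → ∞.
Asymptotic: v ~ c₁ sin(πx/1.5) e^{-λ₁t} with decay rate λ₁ ≈ 7.876.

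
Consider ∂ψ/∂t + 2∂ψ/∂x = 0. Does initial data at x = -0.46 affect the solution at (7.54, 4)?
Yes. The characteristic through (7.54, 4) passes through x = -0.46.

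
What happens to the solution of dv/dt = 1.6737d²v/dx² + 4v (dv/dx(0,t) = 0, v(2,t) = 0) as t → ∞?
v grows unboundedly. Reaction dominates diffusion (r=4 > κπ²/(4L²)≈1.03); solution grows exponentially.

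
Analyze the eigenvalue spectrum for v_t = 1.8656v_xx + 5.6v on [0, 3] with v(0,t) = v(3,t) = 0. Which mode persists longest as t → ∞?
Eigenvalues: λₙ = 1.8656n²π²/3² - 5.6.
First three modes:
  n=1: λ₁ = 1.8656π²/3² - 5.6 ≈ -3.554
  n=2: λ₂ = 7.4624π²/3² - 5.6 ≈ 2.583
  n=3: λ₃ = 16.7904π²/3² - 5.6 ≈ 12.813
Since 1.8656π²/3² ≈ 2.046 < 5.6, λ₁ < 0.
The n=1 mode grows fastest (−λₙ is largest for n=1) → dominates.
Asymptotic: v ~ c₁ sin(πx/3) e^{3.554t} (exponential growth at rate −λ₁ ≈ 3.554).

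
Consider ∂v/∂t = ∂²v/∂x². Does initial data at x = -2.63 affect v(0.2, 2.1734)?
Yes, for any finite x. The heat equation has infinite propagation speed, so all initial data affects all points at any t > 0.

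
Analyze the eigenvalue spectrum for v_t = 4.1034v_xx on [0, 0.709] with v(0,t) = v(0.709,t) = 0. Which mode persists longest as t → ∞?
Eigenvalues: λₙ = 4.1034n²π²/0.709².
First three modes:
  n=1: λ₁ = 4.1034π²/0.709² ≈ 80.566
  n=2: λ₂ = 16.4136π²/0.709² ≈ 322.264 (4× faster decay)
  n=3: λ₃ = 36.9306π²/0.709² ≈ 725.093 (9× faster decay)
As t → ∞, higher modes decay exponentially faster. The n=1 mode dominates: v ~ c₁ sin(πx/0.709) e^{-λ₁t}.
Decay rate: λ₁ = 4.1034π²/0.709² ≈ 80.566.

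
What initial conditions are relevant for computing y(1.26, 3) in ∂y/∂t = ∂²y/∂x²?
The entire real line. The heat equation has infinite propagation speed: any initial disturbance instantly affects all points (though exponentially small far away).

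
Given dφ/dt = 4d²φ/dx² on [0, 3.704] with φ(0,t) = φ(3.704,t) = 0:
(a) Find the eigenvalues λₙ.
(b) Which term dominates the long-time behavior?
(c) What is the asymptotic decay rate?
Eigenvalues: λₙ = 4n²π²/3.704².
First three modes:
  n=1: λ₁ = 4π²/3.704² ≈ 2.878
  n=2: λ₂ = 16π²/3.704² ≈ 11.51 (4× faster decay)
  n=3: λ₃ = 36π²/3.704² ≈ 25.898 (9× faster decay)
As t → ∞, higher modes decay exponentially faster. The n=1 mode dominates: φ ~ c₁ sin(πx/3.704) e^{-λ₁t}.
Decay rate: λ₁ = 4π²/3.704² ≈ 2.878.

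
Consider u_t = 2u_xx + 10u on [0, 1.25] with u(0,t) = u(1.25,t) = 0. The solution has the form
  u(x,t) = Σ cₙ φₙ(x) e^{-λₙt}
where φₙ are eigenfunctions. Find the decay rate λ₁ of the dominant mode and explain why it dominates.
Eigenvalues: λₙ = 2n²π²/1.25² - 10.
First three modes:
  n=1: λ₁ = 2π²/1.25² - 10 ≈ 2.633
  n=2: λ₂ = 8π²/1.25² - 10 ≈ 40.532
  n=3: λ₃ = 18π²/1.25² - 10 ≈ 103.698
Since 2π²/1.25² ≈ 12.633 > 10, all λₙ > 0.
The n=1 mode decays slowest → dominates as t → ∞.
Asymptotic: u ~ c₁ sin(πx/1.25) e^{-λ₁t} with decay rate λ₁ ≈ 2.633.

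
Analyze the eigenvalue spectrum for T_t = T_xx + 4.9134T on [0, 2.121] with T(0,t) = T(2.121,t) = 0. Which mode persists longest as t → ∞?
Eigenvalues: λₙ = n²π²/2.121² - 4.9134.
First three modes:
  n=1: λ₁ = π²/2.121² - 4.9134 ≈ -2.719
  n=2: λ₂ = 4π²/2.121² - 4.9134 ≈ 3.862
  n=3: λ₃ = 9π²/2.121² - 4.9134 ≈ 14.832
Since π²/2.121² ≈ 2.194 < 4.9134, λ₁ < 0.
The n=1 mode grows fastest (−λₙ is largest for n=1) → dominates.
Asymptotic: T ~ c₁ sin(πx/2.121) e^{2.719t} (exponential growth at rate −λ₁ ≈ 2.719).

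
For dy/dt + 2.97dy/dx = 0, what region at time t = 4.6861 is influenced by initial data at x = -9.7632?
At x = 4.154517. The characteristic carries data from (-9.7632, 0) to (4.154517, 4.6861).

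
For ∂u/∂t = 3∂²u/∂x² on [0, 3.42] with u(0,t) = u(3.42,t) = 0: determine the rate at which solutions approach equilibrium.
Eigenvalues: λₙ = 3n²π²/3.42².
First three modes:
  n=1: λ₁ = 3π²/3.42² ≈ 2.531
  n=2: λ₂ = 12π²/3.42² ≈ 10.126 (4× faster decay)
  n=3: λ₃ = 27π²/3.42² ≈ 22.783 (9× faster decay)
As t → ∞, higher modes decay exponentially faster. The n=1 mode dominates: u ~ c₁ sin(πx/3.42) e^{-λ₁t}.
Decay rate: λ₁ = 3π²/3.42² ≈ 2.531.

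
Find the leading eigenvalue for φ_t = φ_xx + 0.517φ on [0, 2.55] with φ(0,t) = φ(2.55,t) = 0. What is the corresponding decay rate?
Eigenvalues: λₙ = n²π²/2.55² - 0.517.
First three modes:
  n=1: λ₁ = π²/2.55² - 0.517 ≈ 1.001
  n=2: λ₂ = 4π²/2.55² - 0.517 ≈ 5.554
  n=3: λ₃ = 9π²/2.55² - 0.517 ≈ 13.143
Since π²/2.55² ≈ 1.518 > 0.517, all λₙ > 0.
The n=1 mode decays slowest → dominates as t → ∞.
Asymptotic: φ ~ c₁ sin(πx/2.55) e^{-λ₁t} with decay rate λ₁ ≈ 1.001.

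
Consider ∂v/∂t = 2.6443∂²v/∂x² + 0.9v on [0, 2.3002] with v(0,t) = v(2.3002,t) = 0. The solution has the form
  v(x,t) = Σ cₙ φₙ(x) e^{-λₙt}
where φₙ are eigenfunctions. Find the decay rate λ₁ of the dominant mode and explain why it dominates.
Eigenvalues: λₙ = 2.6443n²π²/2.3002² - 0.9.
First three modes:
  n=1: λ₁ = 2.6443π²/2.3002² - 0.9 ≈ 4.033
  n=2: λ₂ = 10.5772π²/2.3002² - 0.9 ≈ 18.831
  n=3: λ₃ = 23.7987π²/2.3002² - 0.9 ≈ 43.494
Since 2.6443π²/2.3002² ≈ 4.933 > 0.9, all λₙ > 0.
The n=1 mode decays slowest → dominates as t → ∞.
Asymptotic: v ~ c₁ sin(πx/2.3002) e^{-λ₁t} with decay rate λ₁ ≈ 4.033.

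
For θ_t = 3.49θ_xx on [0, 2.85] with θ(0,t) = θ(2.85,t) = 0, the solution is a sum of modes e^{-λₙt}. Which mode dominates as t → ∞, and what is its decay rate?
Eigenvalues: λₙ = 3.49n²π²/2.85².
First three modes:
  n=1: λ₁ = 3.49π²/2.85² ≈ 4.241
  n=2: λ₂ = 13.96π²/2.85² ≈ 16.963 (4× faster decay)
  n=3: λ₃ = 31.41π²/2.85² ≈ 38.166 (9× faster decay)
As t → ∞, higher modes decay exponentially faster. The n=1 mode dominates: θ ~ c₁ sin(πx/2.85) e^{-λ₁t}.
Decay rate: λ₁ = 3.49π²/2.85² ≈ 4.241.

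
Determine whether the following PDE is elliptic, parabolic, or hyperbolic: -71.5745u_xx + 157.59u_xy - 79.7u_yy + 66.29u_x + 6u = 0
Coefficients: A = -71.5745, B = 157.59, C = -79.7. B² - 4AC = 2016.6575, which is positive, so the equation is hyperbolic.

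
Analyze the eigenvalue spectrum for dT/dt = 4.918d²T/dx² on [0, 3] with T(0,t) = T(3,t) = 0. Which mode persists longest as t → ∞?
Eigenvalues: λₙ = 4.918n²π²/3².
First three modes:
  n=1: λ₁ = 4.918π²/3² ≈ 5.393
  n=2: λ₂ = 19.672π²/3² ≈ 21.573 (4× faster decay)
  n=3: λ₃ = 44.262π²/3² ≈ 48.539 (9× faster decay)
As t → ∞, higher modes decay exponentially faster. The n=1 mode dominates: T ~ c₁ sin(πx/3) e^{-λ₁t}.
Decay rate: λ₁ = 4.918π²/3² ≈ 5.393.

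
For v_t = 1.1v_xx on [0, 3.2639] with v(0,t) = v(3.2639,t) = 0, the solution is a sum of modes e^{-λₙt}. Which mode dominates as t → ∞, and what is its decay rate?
Eigenvalues: λₙ = 1.1n²π²/3.2639².
First three modes:
  n=1: λ₁ = 1.1π²/3.2639² ≈ 1.019
  n=2: λ₂ = 4.4π²/3.2639² ≈ 4.076 (4× faster decay)
  n=3: λ₃ = 9.9π²/3.2639² ≈ 9.172 (9× faster decay)
As t → ∞, higher modes decay exponentially faster. The n=1 mode dominates: v ~ c₁ sin(πx/3.2639) e^{-λ₁t}.
Decay rate: λ₁ = 1.1π²/3.2639² ≈ 1.019.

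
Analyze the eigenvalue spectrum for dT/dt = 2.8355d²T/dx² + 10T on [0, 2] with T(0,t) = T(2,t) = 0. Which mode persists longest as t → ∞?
Eigenvalues: λₙ = 2.8355n²π²/2² - 10.
First three modes:
  n=1: λ₁ = 2.8355π²/2² - 10 ≈ -3.004
  n=2: λ₂ = 11.342π²/2² - 10 ≈ 17.985
  n=3: λ₃ = 25.5195π²/2² - 10 ≈ 52.967
Since 2.8355π²/2² ≈ 6.996 < 10, λ₁ < 0.
The n=1 mode grows fastest (−λₙ is largest for n=1) → dominates.
Asymptotic: T ~ c₁ sin(πx/2) e^{3.004t} (exponential growth at rate −λ₁ ≈ 3.004).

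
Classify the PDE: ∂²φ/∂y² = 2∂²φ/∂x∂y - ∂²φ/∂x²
Rewriting in standard form: ∂²φ/∂x² - 2∂²φ/∂x∂y + ∂²φ/∂y² = 0. A = 1, B = -2, C = 1. Discriminant B² - 4AC = 0. Since 0 = 0, parabolic.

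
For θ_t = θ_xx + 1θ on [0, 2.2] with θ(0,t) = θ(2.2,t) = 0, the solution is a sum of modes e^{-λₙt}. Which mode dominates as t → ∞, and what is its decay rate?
Eigenvalues: λₙ = n²π²/2.2² - 1.
First three modes:
  n=1: λ₁ = π²/2.2² - 1 ≈ 1.039
  n=2: λ₂ = 4π²/2.2² - 1 ≈ 7.157
  n=3: λ₃ = 9π²/2.2² - 1 ≈ 17.353
Since π²/2.2² ≈ 2.039 > 1, all λₙ > 0.
The n=1 mode decays slowest → dominates as t → ∞.
Asymptotic: θ ~ c₁ sin(πx/2.2) e^{-λ₁t} with decay rate λ₁ ≈ 1.039.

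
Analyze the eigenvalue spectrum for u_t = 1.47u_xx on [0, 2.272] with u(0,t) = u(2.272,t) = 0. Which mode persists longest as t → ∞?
Eigenvalues: λₙ = 1.47n²π²/2.272².
First three modes:
  n=1: λ₁ = 1.47π²/2.272² ≈ 2.811
  n=2: λ₂ = 5.88π²/2.272² ≈ 11.242 (4× faster decay)
  n=3: λ₃ = 13.23π²/2.272² ≈ 25.295 (9× faster decay)
As t → ∞, higher modes decay exponentially faster. The n=1 mode dominates: u ~ c₁ sin(πx/2.272) e^{-λ₁t}.
Decay rate: λ₁ = 1.47π²/2.272² ≈ 2.811.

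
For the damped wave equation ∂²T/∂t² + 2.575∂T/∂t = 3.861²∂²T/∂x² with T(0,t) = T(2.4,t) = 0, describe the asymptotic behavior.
T → 0. Damping (γ=2.575) dissipates energy; oscillations decay exponentially.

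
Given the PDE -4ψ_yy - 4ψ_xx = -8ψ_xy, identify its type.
Rewriting in standard form: -4ψ_xx + 8ψ_xy - 4ψ_yy = 0. The second-order coefficients are A = -4, B = 8, C = -4. Since B² - 4AC = 0 = 0, this is a parabolic PDE.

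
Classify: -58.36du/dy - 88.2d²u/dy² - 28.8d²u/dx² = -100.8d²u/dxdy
Rewriting in standard form: -28.8d²u/dx² + 100.8d²u/dxdy - 88.2d²u/dy² - 58.36du/dy = 0. Parabolic (discriminant = 0).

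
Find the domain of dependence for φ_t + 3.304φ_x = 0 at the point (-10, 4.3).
A single point: x = -24.2072. The characteristic through (-10, 4.3) is x - 3.304t = const, so x = -10 - 3.304·4.3 = -24.2072.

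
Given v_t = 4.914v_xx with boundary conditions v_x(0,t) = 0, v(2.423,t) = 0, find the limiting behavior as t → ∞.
v → 0. Heat escapes through the Dirichlet boundary.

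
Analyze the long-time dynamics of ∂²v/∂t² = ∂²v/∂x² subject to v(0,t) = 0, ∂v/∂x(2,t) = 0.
Long-time behavior: v oscillates (no decay). Energy is conserved; the solution oscillates indefinitely as standing waves.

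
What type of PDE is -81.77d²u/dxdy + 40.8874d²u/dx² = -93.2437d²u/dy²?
Rewriting in standard form: 40.8874d²u/dx² - 81.77d²u/dxdy + 93.2437d²u/dy² = 0. With A = 40.8874, B = -81.77, C = 93.2437, the discriminant is -8563.63693752. This is an elliptic PDE.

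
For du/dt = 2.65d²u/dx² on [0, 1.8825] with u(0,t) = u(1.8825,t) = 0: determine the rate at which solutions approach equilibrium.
Eigenvalues: λₙ = 2.65n²π²/1.8825².
First three modes:
  n=1: λ₁ = 2.65π²/1.8825² ≈ 7.38
  n=2: λ₂ = 10.6π²/1.8825² ≈ 29.521 (4× faster decay)
  n=3: λ₃ = 23.85π²/1.8825² ≈ 66.423 (9× faster decay)
As t → ∞, higher modes decay exponentially faster. The n=1 mode dominates: u ~ c₁ sin(πx/1.8825) e^{-λ₁t}.
Decay rate: λ₁ = 2.65π²/1.8825² ≈ 7.38.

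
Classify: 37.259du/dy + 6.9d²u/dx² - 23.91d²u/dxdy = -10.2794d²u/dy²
Rewriting in standard form: 6.9d²u/dx² - 23.91d²u/dxdy + 10.2794d²u/dy² + 37.259du/dy = 0. Hyperbolic (discriminant = 287.97666).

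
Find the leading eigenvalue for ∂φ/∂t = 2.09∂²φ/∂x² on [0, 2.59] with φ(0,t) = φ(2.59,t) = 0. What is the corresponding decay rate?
Eigenvalues: λₙ = 2.09n²π²/2.59².
First three modes:
  n=1: λ₁ = 2.09π²/2.59² ≈ 3.075
  n=2: λ₂ = 8.36π²/2.59² ≈ 12.3 (4× faster decay)
  n=3: λ₃ = 18.81π²/2.59² ≈ 27.675 (9× faster decay)
As t → ∞, higher modes decay exponentially faster. The n=1 mode dominates: φ ~ c₁ sin(πx/2.59) e^{-λ₁t}.
Decay rate: λ₁ = 2.09π²/2.59² ≈ 3.075.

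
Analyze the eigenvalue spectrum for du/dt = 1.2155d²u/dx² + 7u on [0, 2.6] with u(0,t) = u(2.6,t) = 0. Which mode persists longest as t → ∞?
Eigenvalues: λₙ = 1.2155n²π²/2.6² - 7.
First three modes:
  n=1: λ₁ = 1.2155π²/2.6² - 7 ≈ -5.225
  n=2: λ₂ = 4.862π²/2.6² - 7 ≈ 0.099
  n=3: λ₃ = 10.9395π²/2.6² - 7 ≈ 8.972
Since 1.2155π²/2.6² ≈ 1.775 < 7, λ₁ < 0.
The n=1 mode grows fastest (−λₙ is largest for n=1) → dominates.
Asymptotic: u ~ c₁ sin(πx/2.6) e^{5.225t} (exponential growth at rate −λ₁ ≈ 5.225).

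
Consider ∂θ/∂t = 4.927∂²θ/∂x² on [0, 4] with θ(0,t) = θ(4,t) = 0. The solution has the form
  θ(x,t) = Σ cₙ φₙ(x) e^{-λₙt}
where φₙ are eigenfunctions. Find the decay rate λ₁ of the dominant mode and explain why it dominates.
Eigenvalues: λₙ = 4.927n²π²/4².
First three modes:
  n=1: λ₁ = 4.927π²/4² ≈ 3.039
  n=2: λ₂ = 19.708π²/4² ≈ 12.157 (4× faster decay)
  n=3: λ₃ = 44.343π²/4² ≈ 27.353 (9× faster decay)
As t → ∞, higher modes decay exponentially faster. The n=1 mode dominates: θ ~ c₁ sin(πx/4) e^{-λ₁t}.
Decay rate: λ₁ = 4.927π²/4² ≈ 3.039.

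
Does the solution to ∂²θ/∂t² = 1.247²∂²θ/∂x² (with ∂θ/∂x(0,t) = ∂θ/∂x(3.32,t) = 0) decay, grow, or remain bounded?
θ oscillates about a mean that drifts linearly in t (generically unbounded; no decay). There is no damping, so the nonconstant modes persist as standing waves (energy conserved, no decay). But with Neumann conditions at both ends the constant mode has eigenvalue 0: the spatial mean M(t) of θ satisfies M'' = 0, so M(t) = M(0) + M'(0)·t. Unless the initial velocity has zero mean (∫θ_t(x,0)dx = 0), the solution grows linearly in t (unbounded, though not exponentially); if it does have zero mean, the solution stays bounded and simply oscillates.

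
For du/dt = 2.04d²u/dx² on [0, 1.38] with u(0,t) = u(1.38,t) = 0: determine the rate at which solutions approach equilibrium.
Eigenvalues: λₙ = 2.04n²π²/1.38².
First three modes:
  n=1: λ₁ = 2.04π²/1.38² ≈ 10.572
  n=2: λ₂ = 8.16π²/1.38² ≈ 42.289 (4× faster decay)
  n=3: λ₃ = 18.36π²/1.38² ≈ 95.151 (9× faster decay)
As t → ∞, higher modes decay exponentially faster. The n=1 mode dominates: u ~ c₁ sin(πx/1.38) e^{-λ₁t}.
Decay rate: λ₁ = 2.04π²/1.38² ≈ 10.572.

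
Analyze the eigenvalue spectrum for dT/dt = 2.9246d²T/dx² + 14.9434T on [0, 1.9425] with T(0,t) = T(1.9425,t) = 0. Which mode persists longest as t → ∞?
Eigenvalues: λₙ = 2.9246n²π²/1.9425² - 14.9434.
First three modes:
  n=1: λ₁ = 2.9246π²/1.9425² - 14.9434 ≈ -7.294
  n=2: λ₂ = 11.6984π²/1.9425² - 14.9434 ≈ 15.655
  n=3: λ₃ = 26.3214π²/1.9425² - 14.9434 ≈ 53.904
Since 2.9246π²/1.9425² ≈ 7.65 < 14.9434, λ₁ < 0.
The n=1 mode grows fastest (−λₙ is largest for n=1) → dominates.
Asymptotic: T ~ c₁ sin(πx/1.9425) e^{7.294t} (exponential growth at rate −λ₁ ≈ 7.294).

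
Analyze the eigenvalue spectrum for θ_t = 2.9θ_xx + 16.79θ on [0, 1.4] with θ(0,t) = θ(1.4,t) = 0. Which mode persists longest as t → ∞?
Eigenvalues: λₙ = 2.9n²π²/1.4² - 16.79.
First three modes:
  n=1: λ₁ = 2.9π²/1.4² - 16.79 ≈ -2.187
  n=2: λ₂ = 11.6π²/1.4² - 16.79 ≈ 41.622
  n=3: λ₃ = 26.1π²/1.4² - 16.79 ≈ 114.637
Since 2.9π²/1.4² ≈ 14.603 < 16.79, λ₁ < 0.
The n=1 mode grows fastest (−λₙ is largest for n=1) → dominates.
Asymptotic: θ ~ c₁ sin(πx/1.4) e^{2.187t} (exponential growth at rate −λ₁ ≈ 2.187).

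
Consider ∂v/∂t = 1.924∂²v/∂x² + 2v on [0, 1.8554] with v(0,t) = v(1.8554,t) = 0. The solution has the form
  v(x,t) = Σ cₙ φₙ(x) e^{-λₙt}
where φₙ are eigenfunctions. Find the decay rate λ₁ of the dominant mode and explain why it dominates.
Eigenvalues: λₙ = 1.924n²π²/1.8554² - 2.
First three modes:
  n=1: λ₁ = 1.924π²/1.8554² - 2 ≈ 3.516
  n=2: λ₂ = 7.696π²/1.8554² - 2 ≈ 20.064
  n=3: λ₃ = 17.316π²/1.8554² - 2 ≈ 47.645
Since 1.924π²/1.8554² ≈ 5.516 > 2, all λₙ > 0.
The n=1 mode decays slowest → dominates as t → ∞.
Asymptotic: v ~ c₁ sin(πx/1.8554) e^{-λ₁t} with decay rate λ₁ ≈ 3.516.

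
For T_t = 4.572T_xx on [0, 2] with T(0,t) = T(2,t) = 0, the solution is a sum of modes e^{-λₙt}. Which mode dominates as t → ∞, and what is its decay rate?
Eigenvalues: λₙ = 4.572n²π²/2².
First three modes:
  n=1: λ₁ = 4.572π²/2² ≈ 11.281
  n=2: λ₂ = 18.288π²/2² ≈ 45.124 (4× faster decay)
  n=3: λ₃ = 41.148π²/2² ≈ 101.529 (9× faster decay)
As t → ∞, higher modes decay exponentially faster. The n=1 mode dominates: T ~ c₁ sin(πx/2) e^{-λ₁t}.
Decay rate: λ₁ = 4.572π²/2² ≈ 11.281.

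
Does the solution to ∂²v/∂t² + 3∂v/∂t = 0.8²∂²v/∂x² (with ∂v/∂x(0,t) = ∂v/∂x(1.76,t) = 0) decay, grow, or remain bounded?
v → constant (steady state). Damping (γ=3) dissipates the nonconstant modes; with Neumann BCs the spatial average obeys M''+γM'=0 and tends to a finite limit.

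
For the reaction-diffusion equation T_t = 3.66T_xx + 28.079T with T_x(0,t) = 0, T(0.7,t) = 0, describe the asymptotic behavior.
T grows unboundedly. Reaction dominates diffusion (r=28.079 > κπ²/(4L²)≈18.43); solution grows exponentially.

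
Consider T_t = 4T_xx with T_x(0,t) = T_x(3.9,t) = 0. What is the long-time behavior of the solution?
As t → ∞, T → constant (steady state). Heat is conserved (no flux at boundaries); solution approaches the spatial average.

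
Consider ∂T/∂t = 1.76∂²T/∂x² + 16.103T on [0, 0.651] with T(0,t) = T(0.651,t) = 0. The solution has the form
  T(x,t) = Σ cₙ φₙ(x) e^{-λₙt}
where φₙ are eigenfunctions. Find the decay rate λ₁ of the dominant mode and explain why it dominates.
Eigenvalues: λₙ = 1.76n²π²/0.651² - 16.103.
First three modes:
  n=1: λ₁ = 1.76π²/0.651² - 16.103 ≈ 24.884
  n=2: λ₂ = 7.04π²/0.651² - 16.103 ≈ 147.847
  n=3: λ₃ = 15.84π²/0.651² - 16.103 ≈ 352.784
Since 1.76π²/0.651² ≈ 40.987 > 16.103, all λₙ > 0.
The n=1 mode decays slowest → dominates as t → ∞.
Asymptotic: T ~ c₁ sin(πx/0.651) e^{-λ₁t} with decay rate λ₁ ≈ 24.884.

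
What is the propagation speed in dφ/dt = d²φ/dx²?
Infinite. The heat equation is parabolic, not hyperbolic, so disturbances propagate instantly.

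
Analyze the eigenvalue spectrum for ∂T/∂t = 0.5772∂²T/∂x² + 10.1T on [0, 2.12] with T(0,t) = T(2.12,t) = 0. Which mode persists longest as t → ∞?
Eigenvalues: λₙ = 0.5772n²π²/2.12² - 10.1.
First three modes:
  n=1: λ₁ = 0.5772π²/2.12² - 10.1 ≈ -8.832
  n=2: λ₂ = 2.3088π²/2.12² - 10.1 ≈ -5.03
  n=3: λ₃ = 5.1948π²/2.12² - 10.1 ≈ 1.308
Since 0.5772π²/2.12² ≈ 1.268 < 10.1, λ₁ < 0.
The n=1 mode grows fastest (−λₙ is largest for n=1) → dominates.
Asymptotic: T ~ c₁ sin(πx/2.12) e^{8.832t} (exponential growth at rate −λ₁ ≈ 8.832).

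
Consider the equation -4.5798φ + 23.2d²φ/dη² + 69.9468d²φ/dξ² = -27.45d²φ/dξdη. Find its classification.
Rewriting in standard form: 69.9468d²φ/dξ² + 27.45d²φ/dξdη + 23.2d²φ/dη² - 4.5798φ = 0. Elliptic. (A = 69.9468, B = 27.45, C = 23.2 gives B² - 4AC = -5737.56054.)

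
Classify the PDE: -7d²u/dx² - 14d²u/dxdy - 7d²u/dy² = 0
A = -7, B = -14, C = -7. Discriminant B² - 4AC = 0. Since 0 = 0, parabolic.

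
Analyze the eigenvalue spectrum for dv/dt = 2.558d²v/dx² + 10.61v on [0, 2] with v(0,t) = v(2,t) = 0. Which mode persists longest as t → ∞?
Eigenvalues: λₙ = 2.558n²π²/2² - 10.61.
First three modes:
  n=1: λ₁ = 2.558π²/2² - 10.61 ≈ -4.298
  n=2: λ₂ = 10.232π²/2² - 10.61 ≈ 14.636
  n=3: λ₃ = 23.022π²/2² - 10.61 ≈ 46.195
Since 2.558π²/2² ≈ 6.312 < 10.61, λ₁ < 0.
The n=1 mode grows fastest (−λₙ is largest for n=1) → dominates.
Asymptotic: v ~ c₁ sin(πx/2) e^{4.298t} (exponential growth at rate −λ₁ ≈ 4.298).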